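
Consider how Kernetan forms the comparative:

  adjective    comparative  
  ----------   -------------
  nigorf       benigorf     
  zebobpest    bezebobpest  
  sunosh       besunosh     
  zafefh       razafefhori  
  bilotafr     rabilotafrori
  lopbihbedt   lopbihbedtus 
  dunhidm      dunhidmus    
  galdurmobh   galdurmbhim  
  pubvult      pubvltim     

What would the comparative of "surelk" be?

sunosh and zafefh both end in -h yet inflect differently (besunosh, razafefhori), so the final letter is not what conditions the rule; the second-to-last letter is.
"surelk" has second-to-last letter 'l'. The one such stem in the data (pubvult → pubvltim) deletes the last vowel and adds -im (as does galdurmobh), so the same rule applies.
The other patterns: stems whose second-to-last letter is 'r' or 's' add the prefix be-; stems whose second-to-last letter is 'f' add ra- … -ori around the stem; stems whose second-to-last letter is 'd' add -us.
So surelk → surlkim.

surlkim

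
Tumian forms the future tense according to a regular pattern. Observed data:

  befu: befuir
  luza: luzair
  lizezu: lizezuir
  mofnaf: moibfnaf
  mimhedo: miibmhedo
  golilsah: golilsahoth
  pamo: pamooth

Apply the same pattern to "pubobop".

mimhedo and pamo both end in -o yet inflect differently (miibmhedo, pamooth), so the final letter is not what conditions the rule; the first letter is.
"pubobop" begins with p-. The one such stem in the data (pamo → pamooth) adds -oth, so the same rule applies.
The other patterns: stems beginning with b- or l- add -ir; stems beginning with m- insert -ib- after the first vowel.
So pubobop → pubobopoth.

pubobopoth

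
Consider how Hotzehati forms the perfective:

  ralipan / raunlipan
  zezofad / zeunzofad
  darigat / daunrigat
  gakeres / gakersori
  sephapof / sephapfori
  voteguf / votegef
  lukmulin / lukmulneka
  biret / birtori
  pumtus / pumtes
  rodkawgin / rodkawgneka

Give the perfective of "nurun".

sephapof and voteguf both end in -f yet inflect differently (sephapfori, votegef), so the final letter is not what conditions the rule; the last vowel is.
"nurun" has last vowel 'u'. The stems whose last vowel is 'u' (voteguf → votegef, pumtus → pumtes) change the last vowel to 'e'.
The other patterns: stems whose last vowel is 'e' or 'o' delete the last vowel and add -ori; stems whose last vowel is 'a' insert -un- after the first vowel; stems whose last vowel is 'i' delete the last vowel and add -eka.
So nurun → nuren.

nuren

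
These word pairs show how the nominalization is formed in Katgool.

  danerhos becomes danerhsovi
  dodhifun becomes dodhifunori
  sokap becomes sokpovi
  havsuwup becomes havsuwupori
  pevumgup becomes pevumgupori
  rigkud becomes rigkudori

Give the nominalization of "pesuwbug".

havsuwup and sokap both end in -p yet inflect differently (havsuwupori, sokpovi), so the final letter is not what conditions the rule; the last vowel is.
"pesuwbug" has last vowel 'u'. The stems whose last vowel is 'u' (havsuwup → havsuwupori, pevumgup → pevumgupori, dodhifun → dodhifunori) add -ori.
So pesuwbug → pesuwbugori.

pesuwbugori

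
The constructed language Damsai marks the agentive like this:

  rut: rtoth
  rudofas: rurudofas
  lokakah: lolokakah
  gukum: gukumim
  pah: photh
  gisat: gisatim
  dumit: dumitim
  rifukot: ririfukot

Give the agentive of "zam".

zmoth

"zam" has 1 vowel. The stems with 1 vowel (pah → photh, rut → rtoth) delete the last vowel and add -oth.
The other patterns: stems with 2 vowels add -im; stems with 3 vowels repeat the first consonant+vowel as a prefix.
So zam → zmoth.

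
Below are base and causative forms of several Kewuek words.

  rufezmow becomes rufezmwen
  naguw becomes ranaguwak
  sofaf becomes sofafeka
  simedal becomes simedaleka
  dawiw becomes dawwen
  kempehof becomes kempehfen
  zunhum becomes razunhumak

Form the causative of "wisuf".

rawisufak

"wisuf" has last vowel 'u'. The stems whose last vowel is 'u' (zunhum → razunhumak, naguw → ranaguwak) add ra- … -ak around the stem.
So wisuf → rawisufak.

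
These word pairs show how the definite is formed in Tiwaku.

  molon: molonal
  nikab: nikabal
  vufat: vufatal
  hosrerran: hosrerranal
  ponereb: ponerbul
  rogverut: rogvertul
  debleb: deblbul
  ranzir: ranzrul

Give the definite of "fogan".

nikab and ponereb both end in -b yet inflect differently (nikabal, ponerbul), so the final letter is not what conditions the rule; the last vowel is.
"fogan" has last vowel 'a'. The stems whose last vowel is 'a' (nikab → nikabal, vufat → vufatal, hosrerran → hosrerranal) add -al.
So fogan → foganal.

foganal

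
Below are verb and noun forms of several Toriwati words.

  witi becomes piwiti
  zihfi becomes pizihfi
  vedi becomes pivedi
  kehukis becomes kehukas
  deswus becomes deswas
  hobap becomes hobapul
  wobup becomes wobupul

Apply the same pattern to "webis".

witi and kehukis both have last vowel 'i' yet inflect differently (piwiti, kehukas), so the last vowel is not what conditions the rule; the final letter is.
"webis" ends in -s. The stems ending in -s (kehukis → kehukas, deswus → deswas) change the last vowel to 'a'.
The other patterns: stems ending in -i add the prefix pi-; stems ending in -p add -ul.
So webis → webas.

webas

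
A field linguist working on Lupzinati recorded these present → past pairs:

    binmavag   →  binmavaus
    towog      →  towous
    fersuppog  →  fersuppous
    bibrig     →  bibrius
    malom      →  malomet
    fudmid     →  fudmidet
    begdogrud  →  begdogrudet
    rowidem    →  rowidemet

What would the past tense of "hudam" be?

towog and malom both have last vowel 'o' yet inflect differently (towous, malomet), so the last vowel is not what conditions the rule; the final letter is.
"hudam" ends in -m. The stems ending in -m (malom → malomet, rowidem → rowidemet) add -et.
The other pattern: stems ending in -g drop the final letter and add -us.
So hudam → hudamet.

hudamet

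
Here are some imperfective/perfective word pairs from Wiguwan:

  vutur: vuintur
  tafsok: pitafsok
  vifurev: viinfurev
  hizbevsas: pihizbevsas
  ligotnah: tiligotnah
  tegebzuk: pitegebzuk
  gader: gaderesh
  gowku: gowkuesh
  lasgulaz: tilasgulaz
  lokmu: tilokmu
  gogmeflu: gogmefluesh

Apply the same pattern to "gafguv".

gogmeflu and lokmu both end in -u yet inflect differently (gogmefluesh, tilokmu), so the final letter is not what conditions the rule; the first letter is.
"gafguv" begins with g-. The stems beginning with g- (gogmeflu → gogmefluesh, gader → gaderesh, gowku → gowkuesh) add -esh.
The other patterns: stems beginning with l- add the prefix ti-; stems beginning with v- insert -in- after the first vowel; stems beginning with h- or t- add the prefix pi-.
So gafguv → gafguvesh.

gafguvesh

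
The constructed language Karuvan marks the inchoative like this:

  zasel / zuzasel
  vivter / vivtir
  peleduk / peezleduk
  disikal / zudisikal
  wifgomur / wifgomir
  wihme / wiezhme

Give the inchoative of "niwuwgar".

niwuwgir

zasel and vivter both have last vowel 'e' yet inflect differently (zuzasel, vivtir), so the last vowel is not what conditions the rule; the final letter is.
"niwuwgar" ends in -r. The stems ending in -r (vivter → vivtir, wifgomur → wifgomir) change the last vowel to 'i'.
The other patterns: stems ending in -l add the prefix zu-; stems ending in -e or -k insert -ez- after the first vowel.
So niwuwgar → niwuwgir.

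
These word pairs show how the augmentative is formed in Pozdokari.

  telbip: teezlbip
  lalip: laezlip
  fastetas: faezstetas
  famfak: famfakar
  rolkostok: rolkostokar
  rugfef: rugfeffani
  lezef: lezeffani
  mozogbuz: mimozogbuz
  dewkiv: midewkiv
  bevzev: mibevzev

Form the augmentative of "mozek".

mozekar

fastetas and famfak both have last vowel 'a' yet inflect differently (faezstetas, famfakar), so the last vowel is not what conditions the rule; the final letter is.
"mozek" ends in -k. The stems ending in -k (famfak → famfakar, rolkostok → rolkostokar) add -ar.
The other patterns: stems ending in -p or -s insert -ez- after the first vowel; stems ending in -f double the final consonant and add -ani; stems ending in -v or -z add the prefix mi-.
So mozek → mozekar.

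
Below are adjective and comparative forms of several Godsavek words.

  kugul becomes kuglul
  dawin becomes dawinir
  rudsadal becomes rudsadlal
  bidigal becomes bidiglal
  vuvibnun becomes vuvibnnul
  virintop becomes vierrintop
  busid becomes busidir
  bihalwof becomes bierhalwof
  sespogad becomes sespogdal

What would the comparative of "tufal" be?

"tufal" has last vowel 'a'. The stems whose last vowel is 'a' (sespogad → sespogdal, rudsadal → rudsadlal, bidigal → bidiglal) delete the last vowel and add -al.
So tufal → tuflal.

tuflal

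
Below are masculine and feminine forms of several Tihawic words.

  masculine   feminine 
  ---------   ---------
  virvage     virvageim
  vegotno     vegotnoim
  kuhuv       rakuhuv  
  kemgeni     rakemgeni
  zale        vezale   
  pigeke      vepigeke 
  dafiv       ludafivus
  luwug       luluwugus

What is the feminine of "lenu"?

lulenuus

virvage and zale both end in -e yet inflect differently (virvageim, vezale), so the final letter is not what conditions the rule; the first letter is.
"lenu" begins with l-. The one such stem in the data (luwug → luluwugus) adds lu- … -us around the stem, so the same rule applies.
So lenu → lulenuus.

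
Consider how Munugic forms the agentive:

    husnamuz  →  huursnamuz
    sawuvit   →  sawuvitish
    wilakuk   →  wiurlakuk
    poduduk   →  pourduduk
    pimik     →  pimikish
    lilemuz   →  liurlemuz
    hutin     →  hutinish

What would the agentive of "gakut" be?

gaurkut

pimik and wilakuk both end in -k yet inflect differently (pimikish, wiurlakuk), so the final letter is not what conditions the rule; the last vowel is.
"gakut" has last vowel 'u'. The stems whose last vowel is 'u' (husnamuz → huursnamuz, lilemuz → liurlemuz, wilakuk → wiurlakuk) insert -ur- after the first vowel.
So gakut → gaurkut.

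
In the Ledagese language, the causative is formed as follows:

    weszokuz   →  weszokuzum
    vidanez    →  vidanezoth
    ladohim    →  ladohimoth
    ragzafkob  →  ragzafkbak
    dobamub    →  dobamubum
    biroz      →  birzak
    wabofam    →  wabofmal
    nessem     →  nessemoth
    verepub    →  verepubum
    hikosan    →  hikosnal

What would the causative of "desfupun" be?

weszokuz and biroz both end in -z yet inflect differently (weszokuzum, birzak), so the final letter is not what conditions the rule; the last vowel is.
"desfupun" has last vowel 'u'. The stems whose last vowel is 'u' (verepub → verepubum, dobamub → dobamubum, weszokuz → weszokuzum) add -um.
The other patterns: stems whose last vowel is 'a' delete the last vowel and add -al; stems whose last vowel is 'o' delete the last vowel and add -ak; stems whose last vowel is 'e' or 'i' add -oth.
So desfupun → desfupunum.

desfupunum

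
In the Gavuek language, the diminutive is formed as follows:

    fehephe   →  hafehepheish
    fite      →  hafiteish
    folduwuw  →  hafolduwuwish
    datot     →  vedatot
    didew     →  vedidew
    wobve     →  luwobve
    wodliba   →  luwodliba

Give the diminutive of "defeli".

vedefeli

"defeli" begins with d-. The stems beginning with d- (datot → vedatot, didew → vedidew) add the prefix ve-.
So defeli → vedefeli.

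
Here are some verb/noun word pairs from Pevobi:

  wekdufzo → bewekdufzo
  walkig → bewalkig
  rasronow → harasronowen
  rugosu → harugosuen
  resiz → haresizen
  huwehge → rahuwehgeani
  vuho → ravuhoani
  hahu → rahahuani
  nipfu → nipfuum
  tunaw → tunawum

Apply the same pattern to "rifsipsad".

wekdufzo and vuho both end in -o yet inflect differently (bewekdufzo, ravuhoani), so the final letter is not what conditions the rule; the first letter is.
"rifsipsad" begins with r-. The stems beginning with r- (rasronow → harasronowen, rugosu → harugosuen, resiz → haresizen) add ha- … -en around the stem.
The other patterns: stems beginning with w- add the prefix be-; stems beginning with h- or v- add ra- … -ani around the stem; stems beginning with n- or t- add -um.
So rifsipsad → harifsipsaden.

harifsipsaden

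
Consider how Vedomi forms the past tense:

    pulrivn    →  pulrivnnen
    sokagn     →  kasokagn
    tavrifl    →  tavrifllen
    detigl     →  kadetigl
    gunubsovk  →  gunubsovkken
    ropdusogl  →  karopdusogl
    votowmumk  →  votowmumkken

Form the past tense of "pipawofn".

pipawofnnen

sokagn and pulrivn both end in -n yet inflect differently (kasokagn, pulrivnnen), so the final letter is not what conditions the rule; the second-to-last letter is.
"pipawofn" has second-to-last letter 'f'. The one such stem in the data (tavrifl → tavrifllen) doubles the final consonant and adds -en (as do pulrivn, votowmumk), so the same rule applies.
So pipawofn → pipawofnnen.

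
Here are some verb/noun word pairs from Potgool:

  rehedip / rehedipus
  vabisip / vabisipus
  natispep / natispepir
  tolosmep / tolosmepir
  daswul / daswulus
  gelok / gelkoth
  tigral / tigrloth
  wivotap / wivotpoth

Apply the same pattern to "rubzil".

wivotap and natispep both end in -p yet inflect differently (wivotpoth, natispepir), so the final letter is not what conditions the rule; the last vowel is.
"rubzil" has last vowel 'i'. The stems whose last vowel is 'i' (vabisip → vabisipus, rehedip → rehedipus) add -us.
The other patterns: stems whose last vowel is 'a' or 'o' delete the last vowel and add -oth; stems whose last vowel is 'e' add -ir.
So rubzil → rubzilus.

rubzilus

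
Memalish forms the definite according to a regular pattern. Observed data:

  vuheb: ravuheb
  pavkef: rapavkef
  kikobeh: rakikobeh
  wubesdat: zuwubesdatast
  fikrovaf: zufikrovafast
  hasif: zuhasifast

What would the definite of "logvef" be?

ralogvef

"logvef" has last vowel 'e'. The stems whose last vowel is 'e' (vuheb → ravuheb, pavkef → rapavkef, kikobeh → rakikobeh) add the prefix ra-.
So logvef → ralogvef.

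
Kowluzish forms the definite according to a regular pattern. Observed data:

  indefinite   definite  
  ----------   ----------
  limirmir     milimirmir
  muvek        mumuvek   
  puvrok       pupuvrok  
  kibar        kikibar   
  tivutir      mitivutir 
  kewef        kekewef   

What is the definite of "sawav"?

"sawav" has 2 vowels. The stems with 2 vowels (muvek → mumuvek, puvrok → pupuvrok, kewef → kekewef) repeat the first consonant+vowel as a prefix.
The other pattern: stems with 3 vowels add the prefix mi-.
So sawav → sasawav.

sasawav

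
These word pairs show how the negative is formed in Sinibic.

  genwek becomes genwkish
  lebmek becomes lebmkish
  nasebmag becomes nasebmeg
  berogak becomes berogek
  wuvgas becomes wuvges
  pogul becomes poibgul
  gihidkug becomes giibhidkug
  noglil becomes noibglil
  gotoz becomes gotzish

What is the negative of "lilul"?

liiblul

"lilul" has last vowel 'u'. The stems whose last vowel is 'u' (pogul → poibgul, gihidkug → giibhidkug) insert -ib- after the first vowel.
So lilul → liiblul.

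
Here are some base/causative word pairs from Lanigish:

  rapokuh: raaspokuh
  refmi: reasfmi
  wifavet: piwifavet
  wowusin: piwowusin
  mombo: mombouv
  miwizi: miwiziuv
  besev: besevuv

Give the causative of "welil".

"welil" begins with w-. The stems beginning with w- (wifavet → piwifavet, wowusin → piwowusin) add the prefix pi-.
The other patterns: stems beginning with r- insert -as- after the first vowel; stems beginning with b- or m- add -uv.
So welil → piwelil.

piwelil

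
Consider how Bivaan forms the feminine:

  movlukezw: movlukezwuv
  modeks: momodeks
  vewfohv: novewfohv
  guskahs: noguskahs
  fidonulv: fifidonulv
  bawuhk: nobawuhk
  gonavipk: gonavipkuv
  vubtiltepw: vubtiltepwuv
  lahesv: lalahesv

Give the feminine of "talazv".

bawuhk and gonavipk both end in -k yet inflect differently (nobawuhk, gonavipkuv), so the final letter is not what conditions the rule; the second-to-last letter is.
"talazv" has second-to-last letter 'z'. The one such stem in the data (movlukezw → movlukezwuv) adds -uv, so the same rule applies.
So talazv → talazvuv.

talazvuv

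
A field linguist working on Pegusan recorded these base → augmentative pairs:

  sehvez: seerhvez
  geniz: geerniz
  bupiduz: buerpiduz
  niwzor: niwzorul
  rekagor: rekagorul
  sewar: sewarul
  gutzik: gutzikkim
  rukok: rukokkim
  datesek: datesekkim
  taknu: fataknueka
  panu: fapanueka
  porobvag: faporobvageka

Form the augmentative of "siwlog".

fasiwlogeka

geniz and gutzik both have last vowel 'i' yet inflect differently (geerniz, gutzikkim), so the last vowel is not what conditions the rule; the final letter is.
"siwlog" ends in -g. The one such stem in the data (porobvag → faporobvageka) adds fa- … -eka around the stem, so the same rule applies.
The other patterns: stems ending in -z insert -er- after the first vowel; stems ending in -r add -ul; stems ending in -k double the final consonant and add -im.
So siwlog → fasiwlogeka.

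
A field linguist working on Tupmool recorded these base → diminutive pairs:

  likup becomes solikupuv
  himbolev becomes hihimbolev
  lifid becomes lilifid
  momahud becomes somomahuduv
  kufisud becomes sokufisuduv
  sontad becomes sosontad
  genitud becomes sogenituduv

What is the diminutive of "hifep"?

genitud and sontad both end in -d yet inflect differently (sogenituduv, sosontad), so the final letter is not what conditions the rule; the last vowel is.
"hifep" has last vowel 'e'. The one such stem in the data (himbolev → hihimbolev) repeats the first consonant+vowel as a prefix (as do sontad, lifid), so the same rule applies.
So hifep → hihifep.

hihifep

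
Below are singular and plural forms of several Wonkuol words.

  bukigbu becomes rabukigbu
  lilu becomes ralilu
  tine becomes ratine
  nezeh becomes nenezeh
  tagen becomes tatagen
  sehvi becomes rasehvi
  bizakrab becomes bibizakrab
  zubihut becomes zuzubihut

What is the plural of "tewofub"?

tetewofub

"tewofub" ends in a consonant. The stems ending in a consonant (tagen → tatagen, bizakrab → bibizakrab, zubihut → zuzubihut) repeat the first consonant+vowel as a prefix.
The other pattern: stems ending in a vowel add the prefix ra-.
So tewofub → tetewofub.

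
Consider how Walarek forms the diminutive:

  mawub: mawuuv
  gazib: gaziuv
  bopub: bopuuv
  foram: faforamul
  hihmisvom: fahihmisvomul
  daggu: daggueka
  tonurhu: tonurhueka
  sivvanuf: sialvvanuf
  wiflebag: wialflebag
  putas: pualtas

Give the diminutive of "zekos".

mawub and daggu both have last vowel 'u' yet inflect differently (mawuuv, daggueka), so the last vowel is not what conditions the rule; the final letter is.
"zekos" ends in -s. The one such stem in the data (putas → pualtas) inserts -al- after the first vowel (as do sivvanuf, wiflebag), so the same rule applies.
The other patterns: stems ending in -b drop the final letter and add -uv; stems ending in -m add fa- … -ul around the stem; stems ending in -u add -eka.
So zekos → zealkos.

zealkos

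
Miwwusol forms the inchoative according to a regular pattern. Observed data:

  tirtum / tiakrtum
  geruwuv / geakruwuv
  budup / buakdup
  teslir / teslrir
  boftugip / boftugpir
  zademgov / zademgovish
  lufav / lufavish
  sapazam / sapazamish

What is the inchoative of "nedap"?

"nedap" has last vowel 'a'. The stems whose last vowel is 'a' (lufav → lufavish, sapazam → sapazamish) add -ish.
So nedap → nedapish.

nedapish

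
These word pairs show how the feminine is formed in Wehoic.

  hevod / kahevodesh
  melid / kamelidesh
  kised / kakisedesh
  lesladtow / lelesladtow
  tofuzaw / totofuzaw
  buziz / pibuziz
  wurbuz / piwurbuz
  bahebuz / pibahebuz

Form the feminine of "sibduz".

"sibduz" ends in -z. The stems ending in -z (buziz → pibuziz, wurbuz → piwurbuz, bahebuz → pibahebuz) add the prefix pi-.
The other patterns: stems ending in -d add ka- … -esh around the stem; stems ending in -w repeat the first consonant+vowel as a prefix.
So sibduz → pisibduz.

pisibduz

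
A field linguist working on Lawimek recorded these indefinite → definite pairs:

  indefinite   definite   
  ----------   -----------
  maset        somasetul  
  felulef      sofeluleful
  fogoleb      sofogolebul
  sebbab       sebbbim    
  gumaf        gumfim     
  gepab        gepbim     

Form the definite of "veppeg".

soveppegul

fogoleb and sebbab both end in -b yet inflect differently (sofogolebul, sebbbim), so the final letter is not what conditions the rule; the last vowel is.
"veppeg" has last vowel 'e'. The stems whose last vowel is 'e' (maset → somasetul, felulef → sofeluleful, fogoleb → sofogolebul) add so- … -ul around the stem.
So veppeg → soveppegul.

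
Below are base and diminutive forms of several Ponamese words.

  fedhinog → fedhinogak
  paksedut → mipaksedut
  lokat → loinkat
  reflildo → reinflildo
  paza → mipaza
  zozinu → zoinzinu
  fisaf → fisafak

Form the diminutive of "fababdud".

paksedut and lokat both end in -t yet inflect differently (mipaksedut, loinkat), so the final letter is not what conditions the rule; the first letter is.
"fababdud" begins with f-. The stems beginning with f- (fedhinog → fedhinogak, fisaf → fisafak) add -ak.
So fababdud → fababdudak.

fababdudak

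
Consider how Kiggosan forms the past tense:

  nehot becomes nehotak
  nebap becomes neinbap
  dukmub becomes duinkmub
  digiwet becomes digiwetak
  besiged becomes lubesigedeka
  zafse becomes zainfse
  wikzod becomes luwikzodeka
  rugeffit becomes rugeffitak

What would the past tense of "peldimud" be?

nehot and wikzod both have last vowel 'o' yet inflect differently (nehotak, luwikzodeka), so the last vowel is not what conditions the rule; the final letter is.
"peldimud" ends in -d. The stems ending in -d (wikzod → luwikzodeka, besiged → lubesigedeka) add lu- … -eka around the stem.
So peldimud → lupeldimudeka.

lupeldimudeka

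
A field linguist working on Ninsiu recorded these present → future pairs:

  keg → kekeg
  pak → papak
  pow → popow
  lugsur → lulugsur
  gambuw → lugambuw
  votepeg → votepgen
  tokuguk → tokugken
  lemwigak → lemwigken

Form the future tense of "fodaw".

lufodaw

pow and gambuw both end in -w yet inflect differently (popow, lugambuw), so the final letter is not what conditions the rule; the number of vowels is.
"fodaw" has 2 vowels. The stems with 2 vowels (lugsur → lulugsur, gambuw → lugambuw) add the prefix lu-.
The other patterns: stems with 1 vowel repeat the first consonant+vowel as a prefix; stems with 3 vowels delete the last vowel and add -en.
So fodaw → lufodaw.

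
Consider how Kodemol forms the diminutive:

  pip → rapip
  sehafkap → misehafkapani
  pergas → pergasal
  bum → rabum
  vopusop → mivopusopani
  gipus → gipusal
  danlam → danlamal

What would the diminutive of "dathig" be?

dathigal

bum and danlam both end in -m yet inflect differently (rabum, danlamal), so the final letter is not what conditions the rule; the number of vowels is.
"dathig" has 2 vowels. The stems with 2 vowels (gipus → gipusal, pergas → pergasal, danlam → danlamal) add -al.
So dathig → dathigal.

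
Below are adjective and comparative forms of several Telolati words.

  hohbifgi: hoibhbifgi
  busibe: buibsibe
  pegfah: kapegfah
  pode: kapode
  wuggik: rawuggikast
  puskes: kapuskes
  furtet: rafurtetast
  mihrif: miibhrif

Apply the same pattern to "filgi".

pode and busibe both end in -e yet inflect differently (kapode, buibsibe), so the final letter is not what conditions the rule; the first letter is.
"filgi" begins with f-. The one such stem in the data (furtet → rafurtetast) adds ra- … -ast around the stem, so the same rule applies.
So filgi → rafilgiast.

rafilgiast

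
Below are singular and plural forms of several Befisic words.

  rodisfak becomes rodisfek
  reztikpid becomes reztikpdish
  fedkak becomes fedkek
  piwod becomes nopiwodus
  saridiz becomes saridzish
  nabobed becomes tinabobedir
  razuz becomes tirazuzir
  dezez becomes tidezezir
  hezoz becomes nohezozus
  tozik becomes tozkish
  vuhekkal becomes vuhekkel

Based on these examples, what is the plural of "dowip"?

dowpish

piwod and reztikpid both end in -d yet inflect differently (nopiwodus, reztikpdish), so the final letter is not what conditions the rule; the last vowel is.
"dowip" has last vowel 'i'. The stems whose last vowel is 'i' (reztikpid → reztikpdish, tozik → tozkish, saridiz → saridzish) delete the last vowel and add -ish.
The other patterns: stems whose last vowel is 'o' add no- … -us around the stem; stems whose last vowel is 'a' change the last vowel to 'e'; stems whose last vowel is 'e' or 'u' add ti- … -ir around the stem.
So dowip → dowpish.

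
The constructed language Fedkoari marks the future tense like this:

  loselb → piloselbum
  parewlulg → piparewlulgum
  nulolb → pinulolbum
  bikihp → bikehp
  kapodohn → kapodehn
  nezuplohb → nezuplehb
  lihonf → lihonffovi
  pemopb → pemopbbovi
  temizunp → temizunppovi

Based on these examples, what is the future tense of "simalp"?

pisimalpum

"simalp" has second-to-last letter 'l'. The stems whose second-to-last letter is 'l' (loselb → piloselbum, parewlulg → piparewlulgum, nulolb → pinulolbum) add pi- … -um around the stem.
So simalp → pisimalpum.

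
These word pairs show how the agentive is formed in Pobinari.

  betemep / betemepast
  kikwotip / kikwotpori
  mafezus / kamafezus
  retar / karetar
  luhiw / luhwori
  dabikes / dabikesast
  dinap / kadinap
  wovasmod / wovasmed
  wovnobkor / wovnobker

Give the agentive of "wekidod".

"wekidod" has last vowel 'o'. The stems whose last vowel is 'o' (wovnobkor → wovnobker, wovasmod → wovasmed) change the last vowel to 'e'.
So wekidod → wekided.

wekided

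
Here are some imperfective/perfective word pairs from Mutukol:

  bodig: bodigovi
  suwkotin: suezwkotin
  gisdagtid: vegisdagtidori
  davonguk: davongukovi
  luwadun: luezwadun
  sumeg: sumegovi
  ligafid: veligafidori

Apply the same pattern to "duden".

duezden

gisdagtid and suwkotin both have last vowel 'i' yet inflect differently (vegisdagtidori, suezwkotin), so the last vowel is not what conditions the rule; the final letter is.
"duden" ends in -n. The stems ending in -n (luwadun → luezwadun, suwkotin → suezwkotin) insert -ez- after the first vowel.
So duden → duezden.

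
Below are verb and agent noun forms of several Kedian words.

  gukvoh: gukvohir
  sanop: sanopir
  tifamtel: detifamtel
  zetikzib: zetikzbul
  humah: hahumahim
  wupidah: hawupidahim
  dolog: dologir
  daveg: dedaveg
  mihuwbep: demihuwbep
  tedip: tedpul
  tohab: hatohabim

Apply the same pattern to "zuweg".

"zuweg" has last vowel 'e'. The stems whose last vowel is 'e' (tifamtel → detifamtel, mihuwbep → demihuwbep, daveg → dedaveg) add the prefix de-.
So zuweg → dezuweg.

dezuweg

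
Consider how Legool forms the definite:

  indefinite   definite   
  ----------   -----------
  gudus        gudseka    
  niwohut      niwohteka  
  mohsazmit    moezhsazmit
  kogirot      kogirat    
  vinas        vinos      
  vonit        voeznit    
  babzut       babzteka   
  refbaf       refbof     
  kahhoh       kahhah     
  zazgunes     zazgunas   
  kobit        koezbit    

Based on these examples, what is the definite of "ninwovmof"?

"ninwovmof" has last vowel 'o'. The stems whose last vowel is 'o' (kogirot → kogirat, kahhoh → kahhah) change the last vowel to 'a'.
The other patterns: stems whose last vowel is 'a' change the last vowel to 'o'; stems whose last vowel is 'i' insert -ez- after the first vowel; stems whose last vowel is 'u' delete the last vowel and add -eka.
So ninwovmof → ninwovmaf.

ninwovmaf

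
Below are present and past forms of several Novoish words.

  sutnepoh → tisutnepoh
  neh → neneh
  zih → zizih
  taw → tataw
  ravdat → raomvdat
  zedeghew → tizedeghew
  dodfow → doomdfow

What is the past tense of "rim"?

ririm

taw and dodfow both end in -w yet inflect differently (tataw, doomdfow), so the final letter is not what conditions the rule; the number of vowels is.
"rim" has 1 vowel. The stems with 1 vowel (neh → neneh, zih → zizih, taw → tataw) repeat the first consonant+vowel as a prefix.
So rim → ririm.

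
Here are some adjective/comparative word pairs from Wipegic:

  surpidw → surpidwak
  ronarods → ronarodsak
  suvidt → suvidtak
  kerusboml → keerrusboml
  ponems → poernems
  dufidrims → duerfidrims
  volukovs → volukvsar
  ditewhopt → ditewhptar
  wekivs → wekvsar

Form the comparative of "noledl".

noledlak

ronarods and ponems both end in -s yet inflect differently (ronarodsak, poernems), so the final letter is not what conditions the rule; the second-to-last letter is.
"noledl" has second-to-last letter 'd'. The stems whose second-to-last letter is 'd' (surpidw → surpidwak, ronarods → ronarodsak, suvidt → suvidtak) add -ak.
The other patterns: stems whose second-to-last letter is 'm' insert -er- after the first vowel; stems whose second-to-last letter is 'p' or 'v' delete the last vowel and add -ar.
So noledl → noledlak.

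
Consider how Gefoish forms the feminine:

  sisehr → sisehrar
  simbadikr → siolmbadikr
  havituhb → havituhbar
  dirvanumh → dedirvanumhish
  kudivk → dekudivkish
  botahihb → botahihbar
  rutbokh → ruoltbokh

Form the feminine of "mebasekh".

meolbasekh

"mebasekh" has second-to-last letter 'k'. The stems whose second-to-last letter is 'k' (rutbokh → ruoltbokh, simbadikr → siolmbadikr) insert -ol- after the first vowel.
So mebasekh → meolbasekh.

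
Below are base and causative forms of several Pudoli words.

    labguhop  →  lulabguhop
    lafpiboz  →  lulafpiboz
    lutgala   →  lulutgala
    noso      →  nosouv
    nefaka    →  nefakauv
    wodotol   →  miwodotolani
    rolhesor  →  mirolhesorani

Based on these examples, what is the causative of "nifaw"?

lutgala and nefaka both end in -a yet inflect differently (lulutgala, nefakauv), so the final letter is not what conditions the rule; the first letter is.
"nifaw" begins with n-. The stems beginning with n- (noso → nosouv, nefaka → nefakauv) add -uv.
The other patterns: stems beginning with l- add the prefix lu-; stems beginning with r- or w- add mi- … -ani around the stem.
So nifaw → nifawuv.

nifawuv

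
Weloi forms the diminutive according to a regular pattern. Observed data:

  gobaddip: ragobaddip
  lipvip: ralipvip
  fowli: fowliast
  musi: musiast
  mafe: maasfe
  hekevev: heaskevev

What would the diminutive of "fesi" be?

"fesi" ends in -i. The stems ending in -i (fowli → fowliast, musi → musiast) add -ast.
So fesi → fesiast.

fesiast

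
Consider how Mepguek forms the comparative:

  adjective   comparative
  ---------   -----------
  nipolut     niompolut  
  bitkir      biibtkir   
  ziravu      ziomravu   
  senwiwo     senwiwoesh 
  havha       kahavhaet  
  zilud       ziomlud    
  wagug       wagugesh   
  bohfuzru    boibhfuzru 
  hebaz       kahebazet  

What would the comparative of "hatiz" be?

"hatiz" begins with h-. The stems beginning with h- (hebaz → kahebazet, havha → kahavhaet) add ka- … -et around the stem.
The other patterns: stems beginning with s- or w- add -esh; stems beginning with b- insert -ib- after the first vowel; stems beginning with n- or z- insert -om- after the first vowel.
So hatiz → kahatizet.

kahatizet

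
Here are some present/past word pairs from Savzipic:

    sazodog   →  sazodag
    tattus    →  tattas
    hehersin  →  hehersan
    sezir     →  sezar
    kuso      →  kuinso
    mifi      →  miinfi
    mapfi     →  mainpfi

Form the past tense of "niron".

niran

sazodog and kuso both have last vowel 'o' yet inflect differently (sazodag, kuinso), so the last vowel is not what conditions the rule; whether the stem ends in a vowel or a consonant is.
"niron" ends in a consonant. The stems ending in a consonant (sazodog → sazodag, tattus → tattas, hehersin → hehersan) change the last vowel to 'a'.
So niron → niran.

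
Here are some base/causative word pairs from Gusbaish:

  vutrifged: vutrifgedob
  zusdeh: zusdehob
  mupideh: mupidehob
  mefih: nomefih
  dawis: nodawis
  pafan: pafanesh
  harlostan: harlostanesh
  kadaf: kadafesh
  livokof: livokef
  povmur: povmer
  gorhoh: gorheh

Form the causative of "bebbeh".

"bebbeh" has last vowel 'e'. The stems whose last vowel is 'e' (vutrifged → vutrifgedob, zusdeh → zusdehob, mupideh → mupidehob) add -ob.
The other patterns: stems whose last vowel is 'i' add the prefix no-; stems whose last vowel is 'a' add -esh; stems whose last vowel is 'o' or 'u' change the last vowel to 'e'.
So bebbeh → bebbehob.

bebbehob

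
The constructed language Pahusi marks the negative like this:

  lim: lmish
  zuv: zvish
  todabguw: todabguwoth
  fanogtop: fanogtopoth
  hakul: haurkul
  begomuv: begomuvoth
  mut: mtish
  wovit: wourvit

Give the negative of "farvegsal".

farvegsaloth

mut and wovit both end in -t yet inflect differently (mtish, wourvit), so the final letter is not what conditions the rule; the number of vowels is.
"farvegsal" has 3 vowels. The stems with 3 vowels (begomuv → begomuvoth, fanogtop → fanogtopoth, todabguw → todabguwoth) add -oth.
The other patterns: stems with 1 vowel delete the last vowel and add -ish; stems with 2 vowels insert -ur- after the first vowel.
So farvegsal → farvegsaloth.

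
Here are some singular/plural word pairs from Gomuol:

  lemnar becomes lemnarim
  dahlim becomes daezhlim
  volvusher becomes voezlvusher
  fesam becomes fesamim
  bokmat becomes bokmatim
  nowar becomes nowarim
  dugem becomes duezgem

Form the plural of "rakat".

rakatim

"rakat" has last vowel 'a'. The stems whose last vowel is 'a' (lemnar → lemnarim, bokmat → bokmatim, nowar → nowarim) add -im.
The other pattern: stems whose last vowel is 'e' or 'i' insert -ez- after the first vowel.
So rakat → rakatim.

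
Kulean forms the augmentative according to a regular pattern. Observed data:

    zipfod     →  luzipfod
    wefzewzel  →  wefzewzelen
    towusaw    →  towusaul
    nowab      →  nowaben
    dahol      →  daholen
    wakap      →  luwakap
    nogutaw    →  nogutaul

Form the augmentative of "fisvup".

lufisvup

"fisvup" ends in -p. The one such stem in the data (wakap → luwakap) adds the prefix lu-, so the same rule applies.
So fisvup → lufisvup.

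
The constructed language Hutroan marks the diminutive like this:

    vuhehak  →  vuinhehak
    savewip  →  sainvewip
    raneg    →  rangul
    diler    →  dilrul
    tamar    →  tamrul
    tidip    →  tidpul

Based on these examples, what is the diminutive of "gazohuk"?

gainzohuk

tidip and savewip both end in -p yet inflect differently (tidpul, sainvewip), so the final letter is not what conditions the rule; the number of vowels is.
"gazohuk" has 3 vowels. The stems with 3 vowels (vuhehak → vuinhehak, savewip → sainvewip) insert -in- after the first vowel.
So gazohuk → gainzohuk.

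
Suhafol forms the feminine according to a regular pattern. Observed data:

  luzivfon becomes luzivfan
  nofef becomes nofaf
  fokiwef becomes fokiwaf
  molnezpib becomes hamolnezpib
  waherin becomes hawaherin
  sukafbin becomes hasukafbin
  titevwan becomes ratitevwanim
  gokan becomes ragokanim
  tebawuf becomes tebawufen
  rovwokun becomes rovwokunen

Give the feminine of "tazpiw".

hatazpiw

luzivfon and waherin both end in -n yet inflect differently (luzivfan, hawaherin), so the final letter is not what conditions the rule; the last vowel is.
"tazpiw" has last vowel 'i'. The stems whose last vowel is 'i' (molnezpib → hamolnezpib, waherin → hawaherin, sukafbin → hasukafbin) add the prefix ha-.
The other patterns: stems whose last vowel is 'e' or 'o' change the last vowel to 'a'; stems whose last vowel is 'a' add ra- … -im around the stem; stems whose last vowel is 'u' add -en.
So tazpiw → hatazpiw.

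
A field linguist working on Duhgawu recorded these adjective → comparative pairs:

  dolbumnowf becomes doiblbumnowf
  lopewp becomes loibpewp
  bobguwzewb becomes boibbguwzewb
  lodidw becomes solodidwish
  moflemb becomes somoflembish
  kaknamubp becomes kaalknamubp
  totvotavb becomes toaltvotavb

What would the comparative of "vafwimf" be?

"vafwimf" has second-to-last letter 'm'. The one such stem in the data (moflemb → somoflembish) adds so- … -ish around the stem, so the same rule applies.
The other patterns: stems whose second-to-last letter is 'w' insert -ib- after the first vowel; stems whose second-to-last letter is 'b' or 'v' insert -al- after the first vowel.
So vafwimf → sovafwimfish.

sovafwimfish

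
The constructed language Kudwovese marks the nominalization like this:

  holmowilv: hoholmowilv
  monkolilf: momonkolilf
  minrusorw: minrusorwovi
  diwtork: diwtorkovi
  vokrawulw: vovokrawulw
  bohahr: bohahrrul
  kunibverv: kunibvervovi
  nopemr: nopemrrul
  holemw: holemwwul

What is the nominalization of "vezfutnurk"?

"vezfutnurk" has second-to-last letter 'r'. The stems whose second-to-last letter is 'r' (minrusorw → minrusorwovi, diwtork → diwtorkovi, kunibverv → kunibvervovi) add -ovi.
So vezfutnurk → vezfutnurkovi.

vezfutnurkovi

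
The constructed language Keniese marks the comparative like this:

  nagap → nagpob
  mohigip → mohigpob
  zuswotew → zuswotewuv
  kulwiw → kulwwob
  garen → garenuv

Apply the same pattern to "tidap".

zuswotew and kulwiw both end in -w yet inflect differently (zuswotewuv, kulwwob), so the final letter is not what conditions the rule; the last vowel is.
"tidap" has last vowel 'a'. The one such stem in the data (nagap → nagpob) deletes the last vowel and adds -ob (as do mohigip, kulwiw), so the same rule applies.
So tidap → tidpob.

tidpob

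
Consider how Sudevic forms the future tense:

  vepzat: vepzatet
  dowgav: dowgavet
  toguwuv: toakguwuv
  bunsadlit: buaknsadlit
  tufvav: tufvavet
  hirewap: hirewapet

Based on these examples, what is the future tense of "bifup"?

tufvav and toguwuv both end in -v yet inflect differently (tufvavet, toakguwuv), so the final letter is not what conditions the rule; the last vowel is.
"bifup" has last vowel 'u'. The one such stem in the data (toguwuv → toakguwuv) inserts -ak- after the first vowel (as does bunsadlit), so the same rule applies.
So bifup → biakfup.

biakfup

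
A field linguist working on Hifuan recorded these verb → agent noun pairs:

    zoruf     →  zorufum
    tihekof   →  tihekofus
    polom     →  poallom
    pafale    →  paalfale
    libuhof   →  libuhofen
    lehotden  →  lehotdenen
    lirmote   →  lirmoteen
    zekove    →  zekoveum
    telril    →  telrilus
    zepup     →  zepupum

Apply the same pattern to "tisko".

tiskous

zoruf and libuhof both end in -f yet inflect differently (zorufum, libuhofen), so the final letter is not what conditions the rule; the first letter is.
"tisko" begins with t-. The stems beginning with t- (telril → telrilus, tihekof → tihekofus) add -us.
So tisko → tiskous.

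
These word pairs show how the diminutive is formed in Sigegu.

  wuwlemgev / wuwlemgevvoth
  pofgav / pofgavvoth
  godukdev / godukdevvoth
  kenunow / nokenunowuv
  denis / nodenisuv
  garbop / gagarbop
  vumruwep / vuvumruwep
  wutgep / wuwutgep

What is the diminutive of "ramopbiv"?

ramopbivvoth

"ramopbiv" ends in -v. The stems ending in -v (wuwlemgev → wuwlemgevvoth, godukdev → godukdevvoth, pofgav → pofgavvoth) double the final consonant and add -oth.
The other patterns: stems ending in -p repeat the first consonant+vowel as a prefix; stems ending in -s or -w add no- … -uv around the stem.
So ramopbiv → ramopbivvoth.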